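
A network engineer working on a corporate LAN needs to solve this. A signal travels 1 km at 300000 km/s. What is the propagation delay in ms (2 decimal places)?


Given: distance = 1 km, speed = 300000 km/s
Delay = distance / speed = 1 / 300000 seconds
Delay in ms = 1 * 1000 / 300000
Delay = 0.0033 ms
Rounded to 2 dp = 0.00 ms

0.00


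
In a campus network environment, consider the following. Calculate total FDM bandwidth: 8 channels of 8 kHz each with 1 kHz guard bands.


Given: 8 channels, 8 kHz each, guard = 1 kHz
Channel bandwidth = 8 * 8 = 64 kHz
Guard bands = 7 gaps * 1 kHz = 7 kHz
Total = 64 + 7 = 71 kHz

71


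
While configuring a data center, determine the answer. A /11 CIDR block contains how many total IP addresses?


Given: CIDR prefix /11
Host bits = 32 - 11 = 21
Total addresses = 2^21 = 2097152

2097152


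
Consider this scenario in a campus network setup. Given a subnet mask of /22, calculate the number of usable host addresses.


Given: subnet mask /22
Host bits = 32 - 22 = 10
Total addresses = 2^10 = 1024
Usable hosts = 1024 - 2 (network + broadcast) = 1022

1022


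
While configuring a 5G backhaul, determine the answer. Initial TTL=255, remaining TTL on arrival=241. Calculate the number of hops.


Given: initial TTL = 255, received TTL = 241
Hops = initial TTL - received TTL
Hops = 255 - 241 = 14

14


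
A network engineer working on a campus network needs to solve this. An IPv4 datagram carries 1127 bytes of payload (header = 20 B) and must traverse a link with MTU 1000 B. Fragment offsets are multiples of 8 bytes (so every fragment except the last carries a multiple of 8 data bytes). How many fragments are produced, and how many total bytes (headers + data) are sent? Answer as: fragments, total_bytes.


Max data per non-final fragment = floor((MTU - header)/8)*8 = floor((1000 - 20)/8)*8 = floor(980/8)*8 = 976 B
Final fragment needs no 8-byte alignment: it can carry up to MTU - header = 980 B
Non-final fragments needed = ceil((payload - 980) / 976) = ceil(147/976) = ceil(0.1506) = 1
Number of fragments = 1 + 1 = 2
Fragment sizes (data): 1 * 976 B + 151 B (last, 151 <= 980 OK)
Total bytes sent = payload + n_frags * header = 1127 + 2*20 = 1127 + 40 = 1167 B

2, 1167


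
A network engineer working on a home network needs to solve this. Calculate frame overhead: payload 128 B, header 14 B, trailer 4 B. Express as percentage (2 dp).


Given: payload = 128 B, header = 14 B, trailer = 4 B
Overhead bytes = header + trailer = 14 + 4 = 18
Total frame = payload + overhead = 128 + 18 = 146
Overhead % = 18 / 146 * 100 = 12.3288% -> 12.33% (2 dp)

12.33


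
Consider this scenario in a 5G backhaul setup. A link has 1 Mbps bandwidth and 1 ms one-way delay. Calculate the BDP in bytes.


Given: bandwidth = 1 Mbps, delay = 1 ms
BDP in bits = 1 * 10^6 * 1 / 1000
BDP in bits = 1000
BDP in bytes = 1000 / 8 = 125

125


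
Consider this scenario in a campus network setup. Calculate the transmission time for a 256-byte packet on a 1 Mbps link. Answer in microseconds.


Given: packet = 256 bytes, bandwidth = 1 Mbps
Packet in bits = 256 * 8 = 2048 bits
Bandwidth = 1 * 10^6 = 1000000 bps
Time = 2048 / 1000000 seconds
Time in us = 2048 * 10^6 / 1000000 = 2048

2048


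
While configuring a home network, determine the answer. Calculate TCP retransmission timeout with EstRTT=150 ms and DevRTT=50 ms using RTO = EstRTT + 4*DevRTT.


Given: EstRTT = 150 ms, DevRTT = 50 ms
Timeout = EstRTT + 4 * DevRTT
4 * DevRTT = 4 * 50 = 200
Timeout = 150 + 200 = 350 ms

350


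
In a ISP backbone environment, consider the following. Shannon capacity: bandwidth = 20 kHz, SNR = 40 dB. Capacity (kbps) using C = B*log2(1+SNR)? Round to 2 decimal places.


Given: B = 20 kHz, SNR = 40 dB
SNR linear = 10^(40/10) = 10000
1 + SNR = 10001
log2(10001) = 13.2878566418
C = 20 * 1000 * 13.2878566418 = 265757.1328 bps
C = 265.757133 kbps -> 265.76 kbps (2 dp)

265.76


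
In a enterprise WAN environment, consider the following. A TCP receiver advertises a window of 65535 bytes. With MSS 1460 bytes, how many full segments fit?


Given: RWND = 65535 bytes, MSS = 1460 bytes
Full segments = floor(RWND / MSS)
Full segments = floor(65535 / 1460)
Full segments = floor(44.887) = 44

44


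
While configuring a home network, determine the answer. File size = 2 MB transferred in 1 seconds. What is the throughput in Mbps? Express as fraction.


Given: file = 2 MB, time = 1 s
File in Mb = 2 * 8 = 16 Mb
Throughput = 16 / 1 Mbps
Throughput = 16 Mbps

16


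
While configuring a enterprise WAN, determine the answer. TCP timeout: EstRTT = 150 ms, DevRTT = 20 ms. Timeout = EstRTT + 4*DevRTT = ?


Given: EstRTT = 150 ms, DevRTT = 20 ms
Timeout = EstRTT + 4 * DevRTT
4 * DevRTT = 4 * 20 = 80
Timeout = 150 + 80 = 230 ms

230


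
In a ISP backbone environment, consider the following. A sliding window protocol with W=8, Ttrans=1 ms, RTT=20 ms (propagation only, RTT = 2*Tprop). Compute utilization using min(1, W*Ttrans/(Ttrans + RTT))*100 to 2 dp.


Given: W = 8, Ttrans = 1 ms, RTT = 20 ms (= 2 * Tprop, Tprop = 10 ms)
Cycle time = Ttrans + RTT = 1 + 20 = 21 ms (first packet sent until its ACK returns)
W * Ttrans = 8 * 1 = 8 ms of sending per cycle
W * Ttrans / (Ttrans + RTT) = 8 / 21 = 0.380952
U = min(1, 0.380952) = 0.380952
U% = 38.10%

38.10


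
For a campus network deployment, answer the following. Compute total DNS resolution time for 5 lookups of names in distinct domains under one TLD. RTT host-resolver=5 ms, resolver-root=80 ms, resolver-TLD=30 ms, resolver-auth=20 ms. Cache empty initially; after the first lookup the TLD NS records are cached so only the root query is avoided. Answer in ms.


Lookup 1 (cold cache): local + root + TLD + auth = 5 + 80 + 30 + 20 = 135 ms
Lookups 2..5 (TLD NS cached -> skip root; new domain -> still ask TLD and auth): local + TLD + auth = 5 + 30 + 20 = 55 ms each
Remaining 4 lookups: 4 * 55 = 220 ms
Total = 135 + 220 = 355 ms

355


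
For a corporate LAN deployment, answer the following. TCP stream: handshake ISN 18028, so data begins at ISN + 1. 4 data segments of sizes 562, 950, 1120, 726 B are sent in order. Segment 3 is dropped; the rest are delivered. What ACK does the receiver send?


SYN uses sequence number 18028; first data byte = ISN + 1 = 18029.
Segment 1: SEQ = 18029, len = 562 B, covers [18029, 18590]
Segment 2: SEQ = 18591, len = 950 B, covers [18591, 19540]
Segment 3: SEQ = 19541, len = 1120 B, covers [19541, 20660] [LOST]
Segment 4: SEQ = 20661, len = 726 B, covers [20661, 21386]
In-order data received: bytes [18029, 19540] (segments 1..2).
Segment 3 missing -> gap begins at byte 19541; later segments buffered out of order.
Cumulative ACK = next expected in-order byte = 18029 + 562 + 950 = 19541

19541


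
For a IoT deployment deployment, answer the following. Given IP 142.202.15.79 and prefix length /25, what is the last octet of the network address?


Given: IP = 142.202.15.79, prefix = /25
Subnet mask = 255.255.255.128
Last octet of IP: 79
Last octet of mask: 128
Network last octet = 79 AND 128 = 0

0


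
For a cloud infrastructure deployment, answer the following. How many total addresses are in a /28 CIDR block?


Given: CIDR prefix /28
Host bits = 32 - 28 = 4
Total addresses = 2^4 = 16

16


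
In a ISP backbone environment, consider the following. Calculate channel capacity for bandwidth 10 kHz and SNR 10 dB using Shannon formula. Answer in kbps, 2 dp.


Given: B = 10 kHz, SNR = 10 dB
SNR linear = 10^(10/10) = 10
1 + SNR = 11
log2(11) = 3.4594316186
C = 10 * 1000 * 3.4594316186 = 34594.3162 bps
C = 34.594316 kbps -> 34.59 kbps (2 dp)

34.59


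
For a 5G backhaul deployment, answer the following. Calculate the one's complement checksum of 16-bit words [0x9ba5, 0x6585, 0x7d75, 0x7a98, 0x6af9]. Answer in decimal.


Given words: [0x9ba5, 0x6585, 0x7d75, 0x7a98, 0x6af9]
Step 1: Sum all words
Raw sum = 39845 + 25989 + 32117 + 31384 + 27385 = 156720
Step 2: Fold carry: (25648 + 2) = 25650
One's complement = ~25650 & 0xFFFF = 39885

39885


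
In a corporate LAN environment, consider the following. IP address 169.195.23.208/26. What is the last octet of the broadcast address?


Given: IP = 169.195.23.208, prefix = /26
Host bits = 32 - 26 = 6
Network last octet = 208 AND mask = 192
Host part size = 2^6 - 1 = 63
Broadcast last octet = 192 OR 63 = 255

255


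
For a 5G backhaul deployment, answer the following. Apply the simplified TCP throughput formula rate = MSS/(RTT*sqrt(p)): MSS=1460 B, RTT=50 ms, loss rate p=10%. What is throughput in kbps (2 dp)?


Given: MSS = 1460 bytes, RTT = 50 ms, loss = 10%
RTT in seconds = 50 / 1000 = 0.05
Loss rate = 10% = 0.1
sqrt(loss) = sqrt(0.1) = 0.316227766017
Throughput (bytes/s) = 1460 / (0.05 * 0.316227766017) = 92338.5077
Throughput (kbps) = 92338.5077 * 8 / 1000 = 738.708061 -> 738.71 kbps (2 dp)

738.71


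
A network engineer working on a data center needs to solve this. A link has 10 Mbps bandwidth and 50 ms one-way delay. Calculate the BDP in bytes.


Given: bandwidth = 10 Mbps, delay = 50 ms
BDP in bits = 10 * 10^6 * 50 / 1000
BDP in bits = 500000
BDP in bytes = 500000 / 8 = 62500

62500


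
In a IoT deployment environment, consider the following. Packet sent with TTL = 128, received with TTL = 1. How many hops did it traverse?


Given: initial TTL = 128, received TTL = 1
Hops = initial TTL - received TTL
Hops = 128 - 1 = 127

127


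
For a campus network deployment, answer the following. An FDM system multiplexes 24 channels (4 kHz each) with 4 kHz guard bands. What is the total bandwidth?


Given: 24 channels, 4 kHz each, guard = 4 kHz
Channel bandwidth = 24 * 4 = 96 kHz
Guard bands = 23 gaps * 4 kHz = 92 kHz
Total = 96 + 92 = 188 kHz

188


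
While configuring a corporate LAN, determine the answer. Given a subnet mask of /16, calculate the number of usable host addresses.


Given: subnet mask /16
Host bits = 32 - 16 = 16
Total addresses = 2^16 = 65536
Usable hosts = 65536 - 2 (network + broadcast) = 65534

65534


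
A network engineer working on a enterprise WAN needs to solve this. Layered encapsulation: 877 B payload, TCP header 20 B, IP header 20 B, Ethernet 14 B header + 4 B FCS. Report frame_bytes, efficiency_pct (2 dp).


TCP segment = 877 + 20 = 897 B
IP packet = 897 + 20 = 917 B
Ethernet frame = 917 + 14 + 4 = 935 B
Efficiency = app / frame = 877 / 935 = 0.937968 = 93.7968% -> 93.80% (2 dp)

935, 93.80


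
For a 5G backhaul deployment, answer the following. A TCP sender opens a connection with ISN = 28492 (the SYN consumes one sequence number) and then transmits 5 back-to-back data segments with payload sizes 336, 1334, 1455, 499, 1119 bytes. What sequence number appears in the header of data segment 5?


The SYN occupies sequence number ISN = 28492, so the first data byte is ISN + 1 = 28493.
SEQ of data segment i = (ISN + 1) + sum of payload sizes of segments 1..i-1.
Segment 1: SEQ = 28493, payload = 336 bytes
Segment 2: SEQ = 28829, payload = 1334 bytes
Segment 3: SEQ = 30163, payload = 1455 bytes
Segment 4: SEQ = 31618, payload = 499 bytes
Segment 5: SEQ = 32117, payload = 1119 bytes
SEQ of segment 5 = 28493 + 336 + 1334 + 1455 + 499 = 32117

32117


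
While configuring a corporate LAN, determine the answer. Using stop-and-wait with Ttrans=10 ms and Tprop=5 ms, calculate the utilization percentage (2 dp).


Given: Ttrans = 10 ms, Tprop = 5 ms
RTT = 2 * Tprop = 2 * 5 = 10 ms
U = Ttrans / (Ttrans + RTT)
U = 10 / (10 + 10)
U = 10 / 20 = 0.5
U% = 50.00%

50.00


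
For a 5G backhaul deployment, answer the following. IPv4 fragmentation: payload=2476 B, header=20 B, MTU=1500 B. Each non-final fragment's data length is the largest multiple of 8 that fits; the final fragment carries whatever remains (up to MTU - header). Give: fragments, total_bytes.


Max data per non-final fragment = floor((MTU - header)/8)*8 = floor((1500 - 20)/8)*8 = floor(1480/8)*8 = 1480 B
Final fragment needs no 8-byte alignment: it can carry up to MTU - header = 1480 B
Non-final fragments needed = ceil((payload - 1480) / 1480) = ceil(996/1480) = ceil(0.6730) = 1
Number of fragments = 1 + 1 = 2
Fragment sizes (data): 1 * 1480 B + 996 B (last, 996 <= 1480 OK)
Total bytes sent = payload + n_frags * header = 2476 + 2*20 = 2476 + 40 = 2516 B

2, 2516


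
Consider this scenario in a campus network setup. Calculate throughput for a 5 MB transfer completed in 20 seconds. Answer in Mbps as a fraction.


Given: file = 5 MB, time = 20 s
File in Mb = 5 * 8 = 40 Mb
Throughput = 40 / 20 Mbps
Throughput = 2 Mbps

2


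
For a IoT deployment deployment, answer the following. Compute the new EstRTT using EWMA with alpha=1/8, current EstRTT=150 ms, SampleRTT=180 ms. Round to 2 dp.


Given: EstRTT = 150 ms, SampleRTT = 180 ms, alpha = 1/8
New EstRTT = (1 - alpha) * EstRTT + alpha * SampleRTT
(7/8) * 150 = 131.25
(1/8) * 180 = 22.5
New EstRTT = 131.25 + 22.5 = 153.75 ms -> 153.75 ms (2 dp)

153.75


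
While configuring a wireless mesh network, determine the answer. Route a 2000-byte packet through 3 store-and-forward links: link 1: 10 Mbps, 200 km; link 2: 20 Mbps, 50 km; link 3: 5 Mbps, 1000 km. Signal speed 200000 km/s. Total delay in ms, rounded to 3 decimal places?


Packet = 2000 bytes = 16000 bits. Store-and-forward: sum (t_trans + t_prop) per link.
Link 1: t_trans = 16000/(10*10^6) s = 1.6000 ms; t_prop = 200/200000 s = 1.0000 ms; subtotal = 2.6000 ms
Link 2: t_trans = 16000/(20*10^6) s = 0.8000 ms; t_prop = 50/200000 s = 0.2500 ms; subtotal = 1.0500 ms
Link 3: t_trans = 16000/(5*10^6) s = 3.2000 ms; t_prop = 1000/200000 s = 5.0000 ms; subtotal = 8.2000 ms
End-to-end = 2.6000 + 1.0500 + 8.2000 = 11.8500 ms -> 11.850 ms (3 dp)

11.850


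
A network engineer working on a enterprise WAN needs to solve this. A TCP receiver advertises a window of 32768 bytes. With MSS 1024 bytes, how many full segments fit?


Given: RWND = 32768 bytes, MSS = 1024 bytes
Full segments = floor(RWND / MSS)
Full segments = floor(32768 / 1024)
Full segments = floor(32.0) = 32

32


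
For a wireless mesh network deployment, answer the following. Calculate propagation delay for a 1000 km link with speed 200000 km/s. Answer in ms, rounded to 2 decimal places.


Given: distance = 1000 km, speed = 200000 km/s
Delay = distance / speed = 1000 / 200000 seconds
Delay in ms = 1000 * 1000 / 200000
Delay = 5.0000 ms
Rounded to 2 dp = 5.00 ms

5.00


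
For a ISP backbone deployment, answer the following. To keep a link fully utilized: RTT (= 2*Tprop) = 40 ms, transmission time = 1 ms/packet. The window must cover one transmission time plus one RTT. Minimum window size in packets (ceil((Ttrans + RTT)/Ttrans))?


Given: Ttrans = 1 ms, RTT = 40 ms (= 2 * Tprop, Tprop = 20 ms)
Time until first ACK returns = Ttrans + RTT = 1 + 40 = 41 ms
Need W * Ttrans >= Ttrans + RTT  ->  W >= (Ttrans + RTT) / Ttrans
(Ttrans + RTT) / Ttrans = 41 / 1 = 41
W_min = ceil(41) = 41

41


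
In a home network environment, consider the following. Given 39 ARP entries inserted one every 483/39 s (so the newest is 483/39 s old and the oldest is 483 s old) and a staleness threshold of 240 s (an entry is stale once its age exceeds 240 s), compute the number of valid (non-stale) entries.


Ages are k * 483/39 s for k = 1..39 (spacing = 12.3846 s).
Entry k is valid iff k * 483/39 <= 240 iff k <= 39 * 240 / 483 = 19.3789
n_valid = floor(19.3789) = 19
(n_stale = 39 - 19 = 20)

19


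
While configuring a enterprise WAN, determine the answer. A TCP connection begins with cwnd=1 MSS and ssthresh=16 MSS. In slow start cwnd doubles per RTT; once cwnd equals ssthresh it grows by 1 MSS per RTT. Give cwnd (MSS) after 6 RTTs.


RTT 0: cwnd = 1 MSS (initial)
RTT 1: cwnd = 2 MSS (slow start, doubled)
RTT 2: cwnd = 4 MSS (slow start, doubled)
RTT 3: cwnd = 8 MSS (slow start, doubled)
RTT 4: cwnd = 16 MSS (slow start, doubled)
RTT 5: cwnd = 17 MSS (congestion avoidance, +1)
RTT 6: cwnd = 18 MSS (congestion avoidance, +1)

18


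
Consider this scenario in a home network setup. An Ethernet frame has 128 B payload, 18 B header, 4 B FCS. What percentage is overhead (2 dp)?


Given: payload = 128 B, header = 18 B, trailer = 4 B
Overhead bytes = header + trailer = 18 + 4 = 22
Total frame = payload + overhead = 128 + 22 = 150
Overhead % = 22 / 150 * 100 = 14.6667% -> 14.67% (2 dp)

14.67


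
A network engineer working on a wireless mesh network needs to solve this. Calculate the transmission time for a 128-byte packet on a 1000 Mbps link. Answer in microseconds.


Given: packet = 128 bytes, bandwidth = 1000 Mbps
Packet in bits = 128 * 8 = 1024 bits
Bandwidth = 1000 * 10^6 = 1000000000 bps
Time = 1024 / 1000000000 seconds
Time in us = 1024 * 10^6 / 1000000000 = 1.024

1.024


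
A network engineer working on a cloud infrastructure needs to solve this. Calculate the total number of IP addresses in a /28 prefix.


Given: CIDR prefix /28
Host bits = 32 - 28 = 4
Total addresses = 2^4 = 16

16


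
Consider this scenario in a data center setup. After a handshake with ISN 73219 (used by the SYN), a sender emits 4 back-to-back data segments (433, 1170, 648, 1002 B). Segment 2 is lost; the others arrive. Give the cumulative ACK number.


SYN uses sequence number 73219; first data byte = ISN + 1 = 73220.
Segment 1: SEQ = 73220, len = 433 B, covers [73220, 73652]
Segment 2: SEQ = 73653, len = 1170 B, covers [73653, 74822] [LOST]
Segment 3: SEQ = 74823, len = 648 B, covers [74823, 75470]
Segment 4: SEQ = 75471, len = 1002 B, covers [75471, 76472]
In-order data received: bytes [73220, 73652] (segments 1..1).
Segment 2 missing -> gap begins at byte 73653; later segments buffered out of order.
Cumulative ACK = next expected in-order byte = 73220 + 433 = 73653

73653


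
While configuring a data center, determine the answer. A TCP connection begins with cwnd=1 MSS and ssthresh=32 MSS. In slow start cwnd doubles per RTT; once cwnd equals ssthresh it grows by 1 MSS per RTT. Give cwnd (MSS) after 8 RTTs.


RTT 0: cwnd = 1 MSS (initial)
RTT 1: cwnd = 2 MSS (slow start, doubled)
RTT 2: cwnd = 4 MSS (slow start, doubled)
RTT 3: cwnd = 8 MSS (slow start, doubled)
RTT 4: cwnd = 16 MSS (slow start, doubled)
RTT 5: cwnd = 32 MSS (slow start, doubled)
RTT 6: cwnd = 33 MSS (congestion avoidance, +1)
RTT 7: cwnd = 34 MSS (congestion avoidance, +1)
RTT 8: cwnd = 35 MSS (congestion avoidance, +1)

35


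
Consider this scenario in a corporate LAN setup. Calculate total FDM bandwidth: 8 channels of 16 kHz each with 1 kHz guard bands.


Given: 8 channels, 16 kHz each, guard = 1 kHz
Channel bandwidth = 8 * 16 = 128 kHz
Guard bands = 7 gaps * 1 kHz = 7 kHz
Total = 128 + 7 = 135 kHz

135


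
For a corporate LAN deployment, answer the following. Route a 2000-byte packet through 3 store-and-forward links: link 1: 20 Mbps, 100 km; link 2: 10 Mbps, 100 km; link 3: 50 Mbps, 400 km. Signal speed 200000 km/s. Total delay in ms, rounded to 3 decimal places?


Packet = 2000 bytes = 16000 bits. Store-and-forward: sum (t_trans + t_prop) per link.
Link 1: t_trans = 16000/(20*10^6) s = 0.8000 ms; t_prop = 100/200000 s = 0.5000 ms; subtotal = 1.3000 ms
Link 2: t_trans = 16000/(10*10^6) s = 1.6000 ms; t_prop = 100/200000 s = 0.5000 ms; subtotal = 2.1000 ms
Link 3: t_trans = 16000/(50*10^6) s = 0.3200 ms; t_prop = 400/200000 s = 2.0000 ms; subtotal = 2.3200 ms
End-to-end = 1.3000 + 2.1000 + 2.3200 = 5.7200 ms -> 5.720 ms (3 dp)

5.720


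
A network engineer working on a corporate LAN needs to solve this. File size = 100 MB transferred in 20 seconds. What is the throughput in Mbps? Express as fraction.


Given: file = 100 MB, time = 20 s
File in Mb = 100 * 8 = 800 Mb
Throughput = 800 / 20 Mbps
Throughput = 40 Mbps

40


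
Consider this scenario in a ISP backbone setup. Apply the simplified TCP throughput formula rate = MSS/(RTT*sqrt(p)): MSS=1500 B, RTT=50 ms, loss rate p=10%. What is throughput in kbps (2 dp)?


Given: MSS = 1500 bytes, RTT = 50 ms, loss = 10%
RTT in seconds = 50 / 1000 = 0.05
Loss rate = 10% = 0.1
sqrt(loss) = sqrt(0.1) = 0.316227766017
Throughput (bytes/s) = 1500 / (0.05 * 0.316227766017) = 94868.3298
Throughput (kbps) = 94868.3298 * 8 / 1000 = 758.946638 -> 758.95 kbps (2 dp)

758.95


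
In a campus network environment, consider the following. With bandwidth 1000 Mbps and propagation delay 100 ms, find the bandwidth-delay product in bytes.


Given: bandwidth = 1000 Mbps, delay = 100 ms
BDP in bits = 1000 * 10^6 * 100 / 1000
BDP in bits = 100000000
BDP in bytes = 100000000 / 8 = 12500000

12500000


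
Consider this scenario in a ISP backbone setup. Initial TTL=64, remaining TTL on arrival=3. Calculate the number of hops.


Given: initial TTL = 64, received TTL = 3
Hops = initial TTL - received TTL
Hops = 64 - 3 = 61

61


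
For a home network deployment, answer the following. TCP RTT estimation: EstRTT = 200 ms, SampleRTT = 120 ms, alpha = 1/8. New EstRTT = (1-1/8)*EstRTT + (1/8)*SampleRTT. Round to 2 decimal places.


Given: EstRTT = 200 ms, SampleRTT = 120 ms, alpha = 1/8
New EstRTT = (1 - alpha) * EstRTT + alpha * SampleRTT
(7/8) * 200 = 175
(1/8) * 120 = 15
New EstRTT = 175 + 15 = 190 ms -> 190.00 ms (2 dp)

190.00


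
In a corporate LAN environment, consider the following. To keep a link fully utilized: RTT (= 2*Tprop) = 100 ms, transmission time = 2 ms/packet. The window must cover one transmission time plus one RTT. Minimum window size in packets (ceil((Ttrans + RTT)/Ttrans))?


Given: Ttrans = 2 ms, RTT = 100 ms (= 2 * Tprop, Tprop = 50 ms)
Time until first ACK returns = Ttrans + RTT = 2 + 100 = 102 ms
Need W * Ttrans >= Ttrans + RTT  ->  W >= (Ttrans + RTT) / Ttrans
(Ttrans + RTT) / Ttrans = 102 / 2 = 51
W_min = ceil(51) = 51

51


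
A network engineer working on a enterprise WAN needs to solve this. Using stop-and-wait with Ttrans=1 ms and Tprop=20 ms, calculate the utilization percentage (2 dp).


Given: Ttrans = 1 ms, Tprop = 20 ms
RTT = 2 * Tprop = 2 * 20 = 40 ms
U = Ttrans / (Ttrans + RTT)
U = 1 / (1 + 40)
U = 1 / 41 = 0.02439
U% = 2.44%

2.44


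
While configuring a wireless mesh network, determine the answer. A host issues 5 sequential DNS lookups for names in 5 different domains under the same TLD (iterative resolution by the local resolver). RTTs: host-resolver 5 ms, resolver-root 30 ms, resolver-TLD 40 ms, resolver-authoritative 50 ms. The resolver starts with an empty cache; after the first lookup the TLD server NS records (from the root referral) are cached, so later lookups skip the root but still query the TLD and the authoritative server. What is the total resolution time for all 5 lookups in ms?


Lookup 1 (cold cache): local + root + TLD + auth = 5 + 30 + 40 + 50 = 125 ms
Lookups 2..5 (TLD NS cached -> skip root; new domain -> still ask TLD and auth): local + TLD + auth = 5 + 40 + 50 = 95 ms each
Remaining 4 lookups: 4 * 95 = 380 ms
Total = 125 + 380 = 505 ms

505


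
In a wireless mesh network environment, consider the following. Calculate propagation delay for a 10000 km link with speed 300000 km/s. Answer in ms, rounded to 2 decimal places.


Given: distance = 10000 km, speed = 300000 km/s
Delay = distance / speed = 10000 / 300000 seconds
Delay in ms = 10000 * 1000 / 300000
Delay = 33.3333 ms
Rounded to 2 dp = 33.33 ms

33.33


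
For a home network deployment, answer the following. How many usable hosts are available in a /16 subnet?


Given: subnet mask /16
Host bits = 32 - 16 = 16
Total addresses = 2^16 = 65536
Usable hosts = 65536 - 2 (network + broadcast) = 65534

65534


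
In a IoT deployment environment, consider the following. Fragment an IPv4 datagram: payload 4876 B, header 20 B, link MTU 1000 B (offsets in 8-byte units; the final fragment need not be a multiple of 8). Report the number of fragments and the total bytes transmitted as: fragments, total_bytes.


Max data per non-final fragment = floor((MTU - header)/8)*8 = floor((1000 - 20)/8)*8 = floor(980/8)*8 = 976 B
Final fragment needs no 8-byte alignment: it can carry up to MTU - header = 980 B
Non-final fragments needed = ceil((payload - 980) / 976) = ceil(3896/976) = ceil(3.9918) = 4
Number of fragments = 4 + 1 = 5
Fragment sizes (data): 4 * 976 B + 972 B (last, 972 <= 980 OK)
Total bytes sent = payload + n_frags * header = 4876 + 5*20 = 4876 + 100 = 4976 B

5, 4976


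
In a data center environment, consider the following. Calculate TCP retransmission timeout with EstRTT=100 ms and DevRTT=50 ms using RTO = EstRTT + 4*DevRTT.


Given: EstRTT = 100 ms, DevRTT = 50 ms
Timeout = EstRTT + 4 * DevRTT
4 * DevRTT = 4 * 50 = 200
Timeout = 100 + 200 = 300 ms

300


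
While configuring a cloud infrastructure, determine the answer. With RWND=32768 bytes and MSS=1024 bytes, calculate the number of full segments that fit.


Given: RWND = 32768 bytes, MSS = 1024 bytes
Full segments = floor(RWND / MSS)
Full segments = floor(32768 / 1024)
Full segments = floor(32.0) = 32

32


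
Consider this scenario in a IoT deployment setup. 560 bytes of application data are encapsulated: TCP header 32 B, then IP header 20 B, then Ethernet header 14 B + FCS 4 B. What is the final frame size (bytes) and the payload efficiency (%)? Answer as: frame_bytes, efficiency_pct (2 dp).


TCP segment = 560 + 32 = 592 B
IP packet = 592 + 20 = 612 B
Ethernet frame = 612 + 14 + 4 = 630 B
Efficiency = app / frame = 560 / 630 = 0.888889 = 88.8889% -> 88.89% (2 dp)

630, 88.89


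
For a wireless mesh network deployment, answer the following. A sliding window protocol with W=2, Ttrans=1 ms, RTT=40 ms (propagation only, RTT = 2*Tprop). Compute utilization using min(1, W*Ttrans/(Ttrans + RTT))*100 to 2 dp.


Given: W = 2, Ttrans = 1 ms, RTT = 40 ms (= 2 * Tprop, Tprop = 20 ms)
Cycle time = Ttrans + RTT = 1 + 40 = 41 ms (first packet sent until its ACK returns)
W * Ttrans = 2 * 1 = 2 ms of sending per cycle
W * Ttrans / (Ttrans + RTT) = 2 / 41 = 0.048780
U = min(1, 0.048780) = 0.048780
U% = 4.88%

4.88


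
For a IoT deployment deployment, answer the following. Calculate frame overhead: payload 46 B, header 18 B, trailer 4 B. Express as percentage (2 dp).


Given: payload = 46 B, header = 18 B, trailer = 4 B
Overhead bytes = header + trailer = 18 + 4 = 22
Total frame = payload + overhead = 46 + 22 = 68
Overhead % = 22 / 68 * 100 = 32.3529% -> 32.35% (2 dp)

32.35


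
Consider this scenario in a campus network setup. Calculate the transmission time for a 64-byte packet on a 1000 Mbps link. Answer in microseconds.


Given: packet = 64 bytes, bandwidth = 1000 Mbps
Packet in bits = 64 * 8 = 512 bits
Bandwidth = 1000 * 10^6 = 1000000000 bps
Time = 512 / 1000000000 seconds
Time in us = 512 * 10^6 / 1000000000 = 0.512

0.512


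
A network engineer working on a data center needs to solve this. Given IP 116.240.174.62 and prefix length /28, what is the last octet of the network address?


Given: IP = 116.240.174.62, prefix = /28
Subnet mask = 255.255.255.240
Last octet of IP: 62
Last octet of mask: 240
Network last octet = 62 AND 240 = 48

48


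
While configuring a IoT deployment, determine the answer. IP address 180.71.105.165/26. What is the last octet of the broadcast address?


Given: IP = 180.71.105.165, prefix = /26
Host bits = 32 - 26 = 6
Network last octet = 165 AND mask = 128
Host part size = 2^6 - 1 = 63
Broadcast last octet = 128 OR 63 = 191

191


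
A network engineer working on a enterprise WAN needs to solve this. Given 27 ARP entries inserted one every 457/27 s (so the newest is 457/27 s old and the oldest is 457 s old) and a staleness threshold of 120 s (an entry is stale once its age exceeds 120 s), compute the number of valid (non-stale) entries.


Ages are k * 457/27 s for k = 1..27 (spacing = 16.9259 s).
Entry k is valid iff k * 457/27 <= 120 iff k <= 27 * 120 / 457 = 7.0897
n_valid = floor(7.0897) = 7
(n_stale = 27 - 7 = 20)

7


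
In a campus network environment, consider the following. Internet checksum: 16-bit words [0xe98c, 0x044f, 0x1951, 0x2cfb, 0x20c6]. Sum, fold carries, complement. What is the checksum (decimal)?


Given words: [0xe98c, 0x044f, 0x1951, 0x2cfb, 0x20c6]
Step 1: Sum all words
Raw sum = 59788 + 1103 + 6481 + 11515 + 8390 = 87277
Step 2: Fold carry: (21741 + 1) = 21742
One's complement = ~21742 & 0xFFFF = 43793

43793


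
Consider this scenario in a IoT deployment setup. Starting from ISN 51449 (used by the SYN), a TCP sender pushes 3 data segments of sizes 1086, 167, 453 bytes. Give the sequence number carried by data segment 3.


The SYN occupies sequence number ISN = 51449, so the first data byte is ISN + 1 = 51450.
SEQ of data segment i = (ISN + 1) + sum of payload sizes of segments 1..i-1.
Segment 1: SEQ = 51450, payload = 1086 bytes
Segment 2: SEQ = 52536, payload = 167 bytes
Segment 3: SEQ = 52703, payload = 453 bytes
SEQ of segment 3 = 51450 + 1086 + 167 = 52703

52703


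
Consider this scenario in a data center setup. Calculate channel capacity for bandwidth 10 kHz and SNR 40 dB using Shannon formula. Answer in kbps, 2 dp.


Given: B = 10 kHz, SNR = 40 dB
SNR linear = 10^(40/10) = 10000
1 + SNR = 10001
log2(10001) = 13.2878566418
C = 10 * 1000 * 13.2878566418 = 132878.5664 bps
C = 132.878566 kbps -> 132.88 kbps (2 dp)

132.88


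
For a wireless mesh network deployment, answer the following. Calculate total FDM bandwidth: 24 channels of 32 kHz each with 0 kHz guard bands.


Given: 24 channels, 32 kHz each, guard = 0 kHz
Channel bandwidth = 24 * 32 = 768 kHz
Guard bands = 23 gaps * 0 kHz = 0 kHz
Total = 768 + 0 = 768 kHz

768


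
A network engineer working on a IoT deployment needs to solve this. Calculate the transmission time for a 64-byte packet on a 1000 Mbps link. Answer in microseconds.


Given: packet = 64 bytes, bandwidth = 1000 Mbps
Packet in bits = 64 * 8 = 512 bits
Bandwidth = 1000 * 10^6 = 1000000000 bps
Time = 512 / 1000000000 seconds
Time in us = 512 * 10^6 / 1000000000 = 0.512

0.512


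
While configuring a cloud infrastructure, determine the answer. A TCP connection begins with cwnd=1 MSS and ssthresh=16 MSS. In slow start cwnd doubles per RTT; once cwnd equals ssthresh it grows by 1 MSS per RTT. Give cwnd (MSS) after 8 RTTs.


RTT 0: cwnd = 1 MSS (initial)
RTT 1: cwnd = 2 MSS (slow start, doubled)
RTT 2: cwnd = 4 MSS (slow start, doubled)
RTT 3: cwnd = 8 MSS (slow start, doubled)
RTT 4: cwnd = 16 MSS (slow start, doubled)
RTT 5: cwnd = 17 MSS (congestion avoidance, +1)
RTT 6: cwnd = 18 MSS (congestion avoidance, +1)
RTT 7: cwnd = 19 MSS (congestion avoidance, +1)
RTT 8: cwnd = 20 MSS (congestion avoidance, +1)

20


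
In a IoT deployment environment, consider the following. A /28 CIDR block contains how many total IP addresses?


Given: CIDR prefix /28
Host bits = 32 - 28 = 4
Total addresses = 2^4 = 16

16


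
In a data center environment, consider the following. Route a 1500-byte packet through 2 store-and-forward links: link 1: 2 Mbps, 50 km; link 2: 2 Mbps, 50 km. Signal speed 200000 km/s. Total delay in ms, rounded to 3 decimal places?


Packet = 1500 bytes = 12000 bits. Store-and-forward: sum (t_trans + t_prop) per link.
Link 1: t_trans = 12000/(2*10^6) s = 6.0000 ms; t_prop = 50/200000 s = 0.2500 ms; subtotal = 6.2500 ms
Link 2: t_trans = 12000/(2*10^6) s = 6.0000 ms; t_prop = 50/200000 s = 0.2500 ms; subtotal = 6.2500 ms
End-to-end = 6.2500 + 6.2500 = 12.5000 ms -> 12.500 ms (3 dp)

12.500


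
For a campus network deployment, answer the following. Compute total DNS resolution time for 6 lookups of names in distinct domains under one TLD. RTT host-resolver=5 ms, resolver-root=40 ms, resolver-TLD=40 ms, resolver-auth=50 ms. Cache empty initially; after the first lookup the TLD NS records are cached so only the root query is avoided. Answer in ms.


Lookup 1 (cold cache): local + root + TLD + auth = 5 + 40 + 40 + 50 = 135 ms
Lookups 2..6 (TLD NS cached -> skip root; new domain -> still ask TLD and auth): local + TLD + auth = 5 + 40 + 50 = 95 ms each
Remaining 5 lookups: 5 * 95 = 475 ms
Total = 135 + 475 = 610 ms

610


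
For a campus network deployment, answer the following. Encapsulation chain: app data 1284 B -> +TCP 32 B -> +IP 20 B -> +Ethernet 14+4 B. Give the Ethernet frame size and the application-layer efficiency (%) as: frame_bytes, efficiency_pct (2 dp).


TCP segment = 1284 + 32 = 1316 B
IP packet = 1316 + 20 = 1336 B
Ethernet frame = 1336 + 14 + 4 = 1354 B
Efficiency = app / frame = 1284 / 1354 = 0.948301 = 94.8301% -> 94.83% (2 dp)

1354, 94.83


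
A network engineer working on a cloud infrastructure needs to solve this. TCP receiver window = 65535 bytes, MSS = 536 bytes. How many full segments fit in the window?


Given: RWND = 65535 bytes, MSS = 536 bytes
Full segments = floor(RWND / MSS)
Full segments = floor(65535 / 536)
Full segments = floor(122.2668) = 122

122


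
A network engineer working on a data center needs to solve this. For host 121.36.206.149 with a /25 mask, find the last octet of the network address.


Given: IP = 121.36.206.149, prefix = /25
Subnet mask = 255.255.255.128
Last octet of IP: 149
Last octet of mask: 128
Network last octet = 149 AND 128 = 128

128


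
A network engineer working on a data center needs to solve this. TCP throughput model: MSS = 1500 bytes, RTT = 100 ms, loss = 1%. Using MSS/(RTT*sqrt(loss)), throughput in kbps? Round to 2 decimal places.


Given: MSS = 1500 bytes, RTT = 100 ms, loss = 1%
RTT in seconds = 100 / 1000 = 0.1
Loss rate = 1% = 0.01
sqrt(loss) = sqrt(0.01) = 0.1
Throughput (bytes/s) = 1500 / (0.1 * 0.1) = 150000.0000
Throughput (kbps) = 150000.0000 * 8 / 1000 = 1200.000000 -> 1200.00 kbps (2 dp)

1200.00


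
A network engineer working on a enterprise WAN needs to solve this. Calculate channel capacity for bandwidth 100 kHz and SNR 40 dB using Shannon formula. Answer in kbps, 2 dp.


Given: B = 100 kHz, SNR = 40 dB
SNR linear = 10^(40/10) = 10000
1 + SNR = 10001
log2(10001) = 13.2878566418
C = 100 * 1000 * 13.2878566418 = 1328785.6642 bps
C = 1328.785664 kbps -> 1328.79 kbps (2 dp)

1328.79


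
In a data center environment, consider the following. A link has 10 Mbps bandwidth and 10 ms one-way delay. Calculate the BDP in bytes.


Given: bandwidth = 10 Mbps, delay = 10 ms
BDP in bits = 10 * 10^6 * 10 / 1000
BDP in bits = 100000
BDP in bytes = 100000 / 8 = 12500

12500


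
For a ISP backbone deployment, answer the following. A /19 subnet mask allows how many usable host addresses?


Given: subnet mask /19
Host bits = 32 - 19 = 13
Total addresses = 2^13 = 8192
Usable hosts = 8192 - 2 (network + broadcast) = 8190

8190


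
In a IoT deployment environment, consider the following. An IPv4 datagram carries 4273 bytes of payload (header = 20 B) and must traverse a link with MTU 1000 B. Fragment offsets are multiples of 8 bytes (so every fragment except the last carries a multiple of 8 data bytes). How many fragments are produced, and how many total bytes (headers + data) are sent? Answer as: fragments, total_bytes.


Max data per non-final fragment = floor((MTU - header)/8)*8 = floor((1000 - 20)/8)*8 = floor(980/8)*8 = 976 B
Final fragment needs no 8-byte alignment: it can carry up to MTU - header = 980 B
Non-final fragments needed = ceil((payload - 980) / 976) = ceil(3293/976) = ceil(3.3740) = 4
Number of fragments = 4 + 1 = 5
Fragment sizes (data): 4 * 976 B + 369 B (last, 369 <= 980 OK)
Total bytes sent = payload + n_frags * header = 4273 + 5*20 = 4273 + 100 = 4373 B

5, 4373


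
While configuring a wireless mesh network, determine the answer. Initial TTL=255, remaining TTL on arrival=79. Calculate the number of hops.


Given: initial TTL = 255, received TTL = 79
Hops = initial TTL - received TTL
Hops = 255 - 79 = 176

176


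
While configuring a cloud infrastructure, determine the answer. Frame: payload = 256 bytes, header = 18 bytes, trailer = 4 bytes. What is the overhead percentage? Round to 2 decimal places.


Given: payload = 256 B, header = 18 B, trailer = 4 B
Overhead bytes = header + trailer = 18 + 4 = 22
Total frame = payload + overhead = 256 + 22 = 278
Overhead % = 22 / 278 * 100 = 7.9137% -> 7.91% (2 dp)

7.91


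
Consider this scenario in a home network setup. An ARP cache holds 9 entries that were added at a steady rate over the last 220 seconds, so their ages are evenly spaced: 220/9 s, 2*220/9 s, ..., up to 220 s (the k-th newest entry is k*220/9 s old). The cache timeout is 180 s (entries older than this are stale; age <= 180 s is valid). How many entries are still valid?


Ages are k * 220/9 s for k = 1..9 (spacing = 24.4444 s).
Entry k is valid iff k * 220/9 <= 180 iff k <= 9 * 180 / 220 = 7.3636
n_valid = floor(7.3636) = 7
(n_stale = 9 - 7 = 2)

7


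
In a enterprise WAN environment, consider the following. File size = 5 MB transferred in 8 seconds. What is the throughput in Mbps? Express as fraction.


Given: file = 5 MB, time = 8 s
File in Mb = 5 * 8 = 40 Mb
Throughput = 40 / 8 Mbps
Throughput = 5 Mbps

5


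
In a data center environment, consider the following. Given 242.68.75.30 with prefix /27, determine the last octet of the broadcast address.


Given: IP = 242.68.75.30, prefix = /27
Host bits = 32 - 27 = 5
Network last octet = 30 AND mask = 0
Host part size = 2^5 - 1 = 31
Broadcast last octet = 0 OR 31 = 31

31


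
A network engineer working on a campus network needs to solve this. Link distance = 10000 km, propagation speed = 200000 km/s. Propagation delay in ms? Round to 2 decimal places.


Given: distance = 10000 km, speed = 200000 km/s
Delay = distance / speed = 10000 / 200000 seconds
Delay in ms = 10000 * 1000 / 200000
Delay = 50.0000 ms
Rounded to 2 dp = 50.00 ms

50.00


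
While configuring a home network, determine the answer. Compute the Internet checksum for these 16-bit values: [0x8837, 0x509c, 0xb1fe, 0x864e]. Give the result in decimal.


Given words: [0x8837, 0x509c, 0xb1fe, 0x864e]
Step 1: Sum all words
Raw sum = 34871 + 20636 + 45566 + 34382 = 135455
Step 2: Fold carry: (4383 + 2) = 4385
One's complement = ~4385 & 0xFFFF = 61150

61150


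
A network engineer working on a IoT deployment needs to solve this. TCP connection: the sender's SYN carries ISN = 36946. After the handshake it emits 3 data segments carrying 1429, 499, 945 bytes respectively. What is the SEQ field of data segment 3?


The SYN occupies sequence number ISN = 36946, so the first data byte is ISN + 1 = 36947.
SEQ of data segment i = (ISN + 1) + sum of payload sizes of segments 1..i-1.
Segment 1: SEQ = 36947, payload = 1429 bytes
Segment 2: SEQ = 38376, payload = 499 bytes
Segment 3: SEQ = 38875, payload = 945 bytes
SEQ of segment 3 = 36947 + 1429 + 499 = 38875

38875


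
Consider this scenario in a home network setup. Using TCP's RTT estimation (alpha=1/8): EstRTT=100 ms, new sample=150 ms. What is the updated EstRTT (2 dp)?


Given: EstRTT = 100 ms, SampleRTT = 150 ms, alpha = 1/8
New EstRTT = (1 - alpha) * EstRTT + alpha * SampleRTT
(7/8) * 100 = 87.5
(1/8) * 150 = 18.75
New EstRTT = 87.5 + 18.75 = 106.25 ms -> 106.25 ms (2 dp)

106.25


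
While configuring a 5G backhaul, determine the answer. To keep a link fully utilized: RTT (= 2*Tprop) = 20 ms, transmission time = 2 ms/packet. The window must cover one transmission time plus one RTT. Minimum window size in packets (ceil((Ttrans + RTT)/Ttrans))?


Given: Ttrans = 2 ms, RTT = 20 ms (= 2 * Tprop, Tprop = 10 ms)
Time until first ACK returns = Ttrans + RTT = 2 + 20 = 22 ms
Need W * Ttrans >= Ttrans + RTT  ->  W >= (Ttrans + RTT) / Ttrans
(Ttrans + RTT) / Ttrans = 22 / 2 = 11
W_min = ceil(11) = 11

11


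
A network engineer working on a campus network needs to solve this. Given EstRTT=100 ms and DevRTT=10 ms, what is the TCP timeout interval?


Given: EstRTT = 100 ms, DevRTT = 10 ms
Timeout = EstRTT + 4 * DevRTT
4 * DevRTT = 4 * 10 = 40
Timeout = 100 + 40 = 140 ms

140


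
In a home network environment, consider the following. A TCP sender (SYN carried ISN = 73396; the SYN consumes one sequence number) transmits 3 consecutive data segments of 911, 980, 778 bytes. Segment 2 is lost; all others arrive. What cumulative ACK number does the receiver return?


SYN uses sequence number 73396; first data byte = ISN + 1 = 73397.
Segment 1: SEQ = 73397, len = 911 B, covers [73397, 74307]
Segment 2: SEQ = 74308, len = 980 B, covers [74308, 75287] [LOST]
Segment 3: SEQ = 75288, len = 778 B, covers [75288, 76065]
In-order data received: bytes [73397, 74307] (segments 1..1).
Segment 2 missing -> gap begins at byte 74308; later segments buffered out of order.
Cumulative ACK = next expected in-order byte = 73397 + 911 = 74308

74308
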